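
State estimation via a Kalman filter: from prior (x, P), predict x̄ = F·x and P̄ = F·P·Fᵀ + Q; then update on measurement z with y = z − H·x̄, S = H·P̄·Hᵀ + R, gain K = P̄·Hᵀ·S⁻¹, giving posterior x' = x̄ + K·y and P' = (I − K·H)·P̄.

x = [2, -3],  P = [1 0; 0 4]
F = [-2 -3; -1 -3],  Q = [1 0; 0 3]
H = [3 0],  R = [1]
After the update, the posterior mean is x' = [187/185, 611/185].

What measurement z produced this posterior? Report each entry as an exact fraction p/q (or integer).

z = [3]

x̄ = F·x = [5, 7]
P̄ = F·P·Fᵀ + Q = [41 38; 38 40]
S = H·P̄·Hᵀ + R = [370]
K = P̄·Hᵀ·S⁻¹ = [123/370; 57/185]
x' − x̄ = [-738/185, -684/185] = K·y
y = (KᵀK)⁻¹·Kᵀ·(x' − x̄) = [-12]
z = y + H·x̄ = [-12] + [15] = [3]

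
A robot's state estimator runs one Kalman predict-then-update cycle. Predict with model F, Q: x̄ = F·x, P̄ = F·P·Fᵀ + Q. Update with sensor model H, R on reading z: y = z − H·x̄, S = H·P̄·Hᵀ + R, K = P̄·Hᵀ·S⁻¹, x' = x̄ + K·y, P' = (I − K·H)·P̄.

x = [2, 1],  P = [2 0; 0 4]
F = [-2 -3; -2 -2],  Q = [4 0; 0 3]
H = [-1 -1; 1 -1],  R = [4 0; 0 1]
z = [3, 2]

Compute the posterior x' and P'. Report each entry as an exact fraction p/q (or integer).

x̄ = F·x = [-7, -6]
P̄ = F·P·Fᵀ + Q = [48 32; 32 27]
y = z − H·x̄ = [-10, 3]
S = H·P̄·Hᵀ + R = [143 -21; -21 12]
K = P̄·Hᵀ·S⁻¹ = [-208/425 608/1275; -201/425 -524/1275]
x' = x̄ + K·y = [-287/425, -1064/425]
P' = (I − K·H)·P̄ = [1552/1275 944/1275; 944/1275 1468/1275]

x' = [-287/425, -1064/425]
P' = [1552/1275 944/1275; 944/1275 1468/1275]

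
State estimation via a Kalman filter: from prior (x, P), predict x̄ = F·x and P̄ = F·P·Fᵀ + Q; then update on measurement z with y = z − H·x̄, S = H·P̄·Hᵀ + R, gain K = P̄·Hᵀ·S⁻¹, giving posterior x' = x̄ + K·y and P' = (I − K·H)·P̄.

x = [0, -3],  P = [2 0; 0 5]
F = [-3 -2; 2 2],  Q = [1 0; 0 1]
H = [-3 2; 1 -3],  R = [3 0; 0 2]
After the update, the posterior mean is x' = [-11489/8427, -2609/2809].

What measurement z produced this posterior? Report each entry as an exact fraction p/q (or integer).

x̄ = F·x = [6, -6]
P̄ = F·P·Fᵀ + Q = [39 -32; -32 29]
S = H·P̄·Hᵀ + R = [854 -643; -643 494]
K = P̄·Hᵀ·S⁻¹ = [-2609/8427 -1093/8427; -147/2809 -868/2809]
x' − x̄ = [-62051/8427, 14245/2809] = K·y
y = (KᵀK)⁻¹·Kᵀ·(x' − x̄) = [33, -22]
z = y + H·x̄ = [33, -22] + [-30, 24] = [3, 2]

z = [3, 2]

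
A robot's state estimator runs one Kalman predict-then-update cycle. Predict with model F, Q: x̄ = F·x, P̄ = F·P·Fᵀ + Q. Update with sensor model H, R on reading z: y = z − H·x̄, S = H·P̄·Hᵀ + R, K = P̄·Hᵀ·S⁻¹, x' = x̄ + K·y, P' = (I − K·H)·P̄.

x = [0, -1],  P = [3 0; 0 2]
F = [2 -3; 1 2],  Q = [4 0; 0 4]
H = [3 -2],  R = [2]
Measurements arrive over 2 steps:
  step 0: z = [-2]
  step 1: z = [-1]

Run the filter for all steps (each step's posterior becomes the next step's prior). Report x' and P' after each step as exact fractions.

step 0: x' = [-39/44, -4/11], P' = [491/110 354/55; 354/55 537/55]
step 1: x' = [-25419/24334, -52019/48668], P' = [116344/60835 164401/60835; 164401/60835 523583/121670]

step 0: x̄ = F·x = [3, -2]
step 0: P̄ = F·P·Fᵀ + Q = [34 -6; -6 15]
step 0: y = z − H·x̄ = [-15]
step 0: S = H·P̄·Hᵀ + R = [440]
step 0: K = P̄·Hᵀ·S⁻¹ = [57/220; -6/55]
step 0: x' = x̄ + K·y = [-39/44, -4/11]
step 0: P' = (I − K·H)·P̄ = [491/110 354/55; 354/55 537/55]
step 1: x̄ = F·x = [-15/22, -71/44]
step 1: P̄ = F·P·Fᵀ + Q = [1787/55 -2377/55; -2377/55 8059/110]
step 1: y = z − H·x̄ = [-24/11]
step 1: S = H·P̄·Hᵀ + R = [12167/11]
step 1: K = P̄·Hᵀ·S⁻¹ = [2023/12167; -3038/12167]
step 1: x' = x̄ + K·y = [-25419/24334, -52019/48668]
step 1: P' = (I − K·H)·P̄ = [116344/60835 164401/60835; 164401/60835 523583/121670]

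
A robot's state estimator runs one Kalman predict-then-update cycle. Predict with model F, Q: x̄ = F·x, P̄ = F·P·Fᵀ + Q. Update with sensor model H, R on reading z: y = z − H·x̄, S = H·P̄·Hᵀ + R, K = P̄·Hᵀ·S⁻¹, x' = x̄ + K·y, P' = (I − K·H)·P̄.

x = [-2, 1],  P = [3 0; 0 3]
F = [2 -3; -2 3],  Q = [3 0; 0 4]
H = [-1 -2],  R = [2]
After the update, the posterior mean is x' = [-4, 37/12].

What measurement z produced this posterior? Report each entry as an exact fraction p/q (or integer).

z = [-2]

x̄ = F·x = [-7, 7]
P̄ = F·P·Fᵀ + Q = [42 -39; -39 43]
S = H·P̄·Hᵀ + R = [60]
K = P̄·Hᵀ·S⁻¹ = [3/5; -47/60]
x' − x̄ = [3, -47/12] = K·y
y = (KᵀK)⁻¹·Kᵀ·(x' − x̄) = [5]
z = y + H·x̄ = [5] + [-7] = [-2]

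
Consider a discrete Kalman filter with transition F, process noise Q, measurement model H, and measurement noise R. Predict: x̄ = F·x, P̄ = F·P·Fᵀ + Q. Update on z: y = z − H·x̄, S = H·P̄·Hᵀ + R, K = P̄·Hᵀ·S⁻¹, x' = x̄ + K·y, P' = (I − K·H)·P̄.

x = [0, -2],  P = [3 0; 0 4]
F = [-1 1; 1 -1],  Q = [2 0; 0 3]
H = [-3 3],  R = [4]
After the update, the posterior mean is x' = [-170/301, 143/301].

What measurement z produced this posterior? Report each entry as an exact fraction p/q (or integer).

z = [3]

x̄ = F·x = [-2, 2]
P̄ = F·P·Fᵀ + Q = [9 -7; -7 10]
S = H·P̄·Hᵀ + R = [301]
K = P̄·Hᵀ·S⁻¹ = [-48/301; 51/301]
x' − x̄ = [432/301, -459/301] = K·y
y = (KᵀK)⁻¹·Kᵀ·(x' − x̄) = [-9]
z = y + H·x̄ = [-9] + [12] = [3]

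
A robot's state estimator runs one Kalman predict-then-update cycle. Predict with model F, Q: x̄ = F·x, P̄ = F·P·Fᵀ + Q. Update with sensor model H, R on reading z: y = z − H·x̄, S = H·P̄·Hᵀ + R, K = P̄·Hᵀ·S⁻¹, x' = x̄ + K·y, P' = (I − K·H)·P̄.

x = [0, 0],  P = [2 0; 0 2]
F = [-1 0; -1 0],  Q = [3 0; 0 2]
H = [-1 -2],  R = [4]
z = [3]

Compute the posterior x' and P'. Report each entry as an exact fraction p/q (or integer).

x̄ = F·x = [0, 0]
P̄ = F·P·Fᵀ + Q = [5 2; 2 4]
y = z − H·x̄ = [3]
S = H·P̄·Hᵀ + R = [33]
K = P̄·Hᵀ·S⁻¹ = [-3/11; -10/33]
x' = x̄ + K·y = [-9/11, -10/11]
P' = (I − K·H)·P̄ = [28/11 -8/11; -8/11 32/33]

x' = [-9/11, -10/11]
P' = [28/11 -8/11; -8/11 32/33]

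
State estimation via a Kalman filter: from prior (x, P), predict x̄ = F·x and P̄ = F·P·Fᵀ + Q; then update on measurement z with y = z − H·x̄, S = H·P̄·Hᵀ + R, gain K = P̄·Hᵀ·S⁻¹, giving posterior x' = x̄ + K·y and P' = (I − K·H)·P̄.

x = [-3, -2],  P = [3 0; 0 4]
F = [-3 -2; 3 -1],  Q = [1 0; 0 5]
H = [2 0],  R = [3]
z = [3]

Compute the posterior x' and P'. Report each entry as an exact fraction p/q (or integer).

x̄ = F·x = [13, -7]
P̄ = F·P·Fᵀ + Q = [44 -19; -19 36]
y = z − H·x̄ = [-23]
S = H·P̄·Hᵀ + R = [179]
K = P̄·Hᵀ·S⁻¹ = [88/179; -38/179]
x' = x̄ + K·y = [303/179, -379/179]
P' = (I − K·H)·P̄ = [132/179 -57/179; -57/179 5000/179]

x' = [303/179, -379/179]
P' = [132/179 -57/179; -57/179 5000/179]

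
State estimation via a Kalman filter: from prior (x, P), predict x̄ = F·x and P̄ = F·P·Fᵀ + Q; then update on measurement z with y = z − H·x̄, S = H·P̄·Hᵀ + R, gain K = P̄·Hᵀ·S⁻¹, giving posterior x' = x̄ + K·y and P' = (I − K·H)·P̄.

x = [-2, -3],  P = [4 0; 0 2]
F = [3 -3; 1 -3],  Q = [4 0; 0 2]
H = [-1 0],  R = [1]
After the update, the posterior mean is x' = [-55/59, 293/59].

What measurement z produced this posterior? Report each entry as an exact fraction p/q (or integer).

x̄ = F·x = [3, 7]
P̄ = F·P·Fᵀ + Q = [58 30; 30 24]
S = H·P̄·Hᵀ + R = [59]
K = P̄·Hᵀ·S⁻¹ = [-58/59; -30/59]
x' − x̄ = [-232/59, -120/59] = K·y
y = (KᵀK)⁻¹·Kᵀ·(x' − x̄) = [4]
z = y + H·x̄ = [4] + [-3] = [1]

z = [1]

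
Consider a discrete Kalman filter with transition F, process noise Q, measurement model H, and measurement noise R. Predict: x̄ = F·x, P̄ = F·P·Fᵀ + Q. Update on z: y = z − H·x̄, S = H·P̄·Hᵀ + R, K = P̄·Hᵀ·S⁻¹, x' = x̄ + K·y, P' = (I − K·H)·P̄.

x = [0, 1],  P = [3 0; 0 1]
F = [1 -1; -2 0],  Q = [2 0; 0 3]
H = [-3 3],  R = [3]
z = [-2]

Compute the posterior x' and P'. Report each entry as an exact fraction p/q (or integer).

x' = [-2/5, -21/20]
P' = [42/25 39/25; 39/25 177/100]

x̄ = F·x = [-1, 0]
P̄ = F·P·Fᵀ + Q = [6 -6; -6 15]
y = z − H·x̄ = [-5]
S = H·P̄·Hᵀ + R = [300]
K = P̄·Hᵀ·S⁻¹ = [-3/25; 21/100]
x' = x̄ + K·y = [-2/5, -21/20]
P' = (I − K·H)·P̄ = [42/25 39/25; 39/25 177/100]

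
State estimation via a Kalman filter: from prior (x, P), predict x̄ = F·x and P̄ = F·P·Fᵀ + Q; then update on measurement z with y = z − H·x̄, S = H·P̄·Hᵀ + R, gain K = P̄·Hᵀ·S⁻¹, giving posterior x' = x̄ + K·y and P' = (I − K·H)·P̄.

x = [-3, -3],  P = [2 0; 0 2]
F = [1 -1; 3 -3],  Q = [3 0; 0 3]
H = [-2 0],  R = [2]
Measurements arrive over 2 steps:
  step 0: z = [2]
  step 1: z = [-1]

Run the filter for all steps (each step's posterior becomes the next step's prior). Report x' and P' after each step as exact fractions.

step 0: x' = [-14/15, -8/5], P' = [7/15 4/5; 4/5 99/5]
step 1: x' = [67/133, 30/19], P' = [65/133 24/19; 24/19 561/19]

step 0: x̄ = F·x = [0, 0]
step 0: P̄ = F·P·Fᵀ + Q = [7 12; 12 39]
step 0: y = z − H·x̄ = [2]
step 0: S = H·P̄·Hᵀ + R = [30]
step 0: K = P̄·Hᵀ·S⁻¹ = [-7/15; -4/5]
step 0: x' = x̄ + K·y = [-14/15, -8/5]
step 0: P' = (I − K·H)·P̄ = [7/15 4/5; 4/5 99/5]
step 1: x̄ = F·x = [2/3, 2]
step 1: P̄ = F·P·Fᵀ + Q = [65/3 56; 56 171]
step 1: y = z − H·x̄ = [1/3]
step 1: S = H·P̄·Hᵀ + R = [266/3]
step 1: K = P̄·Hᵀ·S⁻¹ = [-65/133; -24/19]
step 1: x' = x̄ + K·y = [67/133, 30/19]
step 1: P' = (I − K·H)·P̄ = [65/133 24/19; 24/19 561/19]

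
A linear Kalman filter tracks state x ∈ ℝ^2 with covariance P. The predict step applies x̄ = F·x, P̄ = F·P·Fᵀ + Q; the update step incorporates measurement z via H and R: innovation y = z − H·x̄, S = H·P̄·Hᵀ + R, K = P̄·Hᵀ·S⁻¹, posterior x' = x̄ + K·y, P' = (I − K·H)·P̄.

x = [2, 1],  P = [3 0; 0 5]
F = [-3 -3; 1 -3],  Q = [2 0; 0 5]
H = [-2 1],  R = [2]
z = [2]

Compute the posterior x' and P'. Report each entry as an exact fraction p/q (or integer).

x̄ = F·x = [-9, -1]
P̄ = F·P·Fᵀ + Q = [74 36; 36 53]
y = z − H·x̄ = [-15]
S = H·P̄·Hᵀ + R = [207]
K = P̄·Hᵀ·S⁻¹ = [-112/207; -19/207]
x' = x̄ + K·y = [-61/69, 26/69]
P' = (I − K·H)·P̄ = [2774/207 5324/207; 5324/207 10610/207]

x' = [-61/69, 26/69]
P' = [2774/207 5324/207; 5324/207 10610/207]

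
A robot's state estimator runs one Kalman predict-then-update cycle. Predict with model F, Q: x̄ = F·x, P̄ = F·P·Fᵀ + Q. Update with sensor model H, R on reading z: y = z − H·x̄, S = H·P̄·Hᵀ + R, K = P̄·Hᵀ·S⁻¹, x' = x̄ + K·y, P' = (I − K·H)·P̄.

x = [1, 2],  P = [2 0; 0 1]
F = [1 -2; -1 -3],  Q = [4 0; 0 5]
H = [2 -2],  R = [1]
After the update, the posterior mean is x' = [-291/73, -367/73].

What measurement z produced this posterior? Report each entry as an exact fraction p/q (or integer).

z = [2]

x̄ = F·x = [-3, -7]
P̄ = F·P·Fᵀ + Q = [10 4; 4 16]
S = H·P̄·Hᵀ + R = [73]
K = P̄·Hᵀ·S⁻¹ = [12/73; -24/73]
x' − x̄ = [-72/73, 144/73] = K·y
y = (KᵀK)⁻¹·Kᵀ·(x' − x̄) = [-6]
z = y + H·x̄ = [-6] + [8] = [2]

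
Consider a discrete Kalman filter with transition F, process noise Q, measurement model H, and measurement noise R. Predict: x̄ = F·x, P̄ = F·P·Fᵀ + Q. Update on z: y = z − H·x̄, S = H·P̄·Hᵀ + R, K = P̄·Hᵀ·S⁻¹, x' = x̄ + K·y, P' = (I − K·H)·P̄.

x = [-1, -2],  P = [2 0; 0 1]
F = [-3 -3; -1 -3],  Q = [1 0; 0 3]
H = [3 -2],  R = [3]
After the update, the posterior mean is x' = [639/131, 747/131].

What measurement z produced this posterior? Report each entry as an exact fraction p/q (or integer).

z = [3]

x̄ = F·x = [9, 7]
P̄ = F·P·Fᵀ + Q = [28 15; 15 14]
S = H·P̄·Hᵀ + R = [131]
K = P̄·Hᵀ·S⁻¹ = [54/131; 17/131]
x' − x̄ = [-540/131, -170/131] = K·y
y = (KᵀK)⁻¹·Kᵀ·(x' − x̄) = [-10]
z = y + H·x̄ = [-10] + [13] = [3]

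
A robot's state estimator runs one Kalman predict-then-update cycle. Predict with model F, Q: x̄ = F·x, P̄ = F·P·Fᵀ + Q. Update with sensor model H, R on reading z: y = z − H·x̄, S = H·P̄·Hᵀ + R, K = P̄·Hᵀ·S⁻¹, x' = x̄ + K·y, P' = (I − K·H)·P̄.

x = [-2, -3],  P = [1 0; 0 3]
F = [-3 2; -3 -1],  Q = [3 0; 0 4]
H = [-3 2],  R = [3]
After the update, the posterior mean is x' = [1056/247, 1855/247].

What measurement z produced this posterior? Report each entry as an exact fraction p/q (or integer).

z = [2]

x̄ = F·x = [0, 9]
P̄ = F·P·Fᵀ + Q = [24 3; 3 16]
S = H·P̄·Hᵀ + R = [247]
K = P̄·Hᵀ·S⁻¹ = [-66/247; 23/247]
x' − x̄ = [1056/247, -368/247] = K·y
y = (KᵀK)⁻¹·Kᵀ·(x' − x̄) = [-16]
z = y + H·x̄ = [-16] + [18] = [2]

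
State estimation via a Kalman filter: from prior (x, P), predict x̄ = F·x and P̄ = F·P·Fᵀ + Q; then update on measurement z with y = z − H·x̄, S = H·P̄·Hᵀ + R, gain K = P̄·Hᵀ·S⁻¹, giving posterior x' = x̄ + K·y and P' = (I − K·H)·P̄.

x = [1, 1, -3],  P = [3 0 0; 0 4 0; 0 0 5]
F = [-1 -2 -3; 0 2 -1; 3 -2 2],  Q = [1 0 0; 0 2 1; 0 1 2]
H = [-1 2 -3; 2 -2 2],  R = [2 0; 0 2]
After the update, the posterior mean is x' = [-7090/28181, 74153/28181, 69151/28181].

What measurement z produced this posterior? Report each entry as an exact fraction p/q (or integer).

z = [-2, -1]

x̄ = F·x = [6, 5, -5]
P̄ = F·P·Fᵀ + Q = [65 -1 -23; -1 23 -25; -23 -25 65]
S = H·P̄·Hᵀ + R = [910 -684; -684 638]
K = P̄·Hᵀ·S⁻¹ = [15025/28181 19907/28181; 2701/28181 -1433/28181; -12495/28181 -7477/28181]
x' − x̄ = [-176176/28181, -66752/28181, 210056/28181] = K·y
y = (KᵀK)⁻¹·Kᵀ·(x' − x̄) = [-21, 7]
z = y + H·x̄ = [-21, 7] + [19, -8] = [-2, -1]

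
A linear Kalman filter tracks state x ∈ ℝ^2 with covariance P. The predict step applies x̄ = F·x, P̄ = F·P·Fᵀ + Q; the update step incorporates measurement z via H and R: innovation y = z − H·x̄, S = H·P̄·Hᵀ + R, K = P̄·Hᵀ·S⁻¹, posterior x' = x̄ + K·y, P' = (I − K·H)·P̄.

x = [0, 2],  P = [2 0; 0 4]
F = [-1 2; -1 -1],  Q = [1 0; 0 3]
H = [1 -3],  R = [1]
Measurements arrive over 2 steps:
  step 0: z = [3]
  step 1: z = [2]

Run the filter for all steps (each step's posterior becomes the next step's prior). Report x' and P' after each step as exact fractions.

step 0: x' = [289/137, -43/137], P' = [1234/137 399/137; 399/137 144/137]
step 1: x' = [-55245/20489, -32104/20489], P' = [40347/20489 13879/20489; 13879/20489 7031/20489]

step 0: x̄ = F·x = [4, -2]
step 0: P̄ = F·P·Fᵀ + Q = [19 -6; -6 9]
step 0: y = z − H·x̄ = [-7]
step 0: S = H·P̄·Hᵀ + R = [137]
step 0: K = P̄·Hᵀ·S⁻¹ = [37/137; -33/137]
step 0: x' = x̄ + K·y = [289/137, -43/137]
step 0: P' = (I − K·H)·P̄ = [1234/137 399/137; 399/137 144/137]
step 1: x̄ = F·x = [-375/137, -246/137]
step 1: P̄ = F·P·Fᵀ + Q = [351/137 547/137; 547/137 2587/137]
step 1: y = z − H·x̄ = [-89/137]
step 1: S = H·P̄·Hᵀ + R = [20489/137]
step 1: K = P̄·Hᵀ·S⁻¹ = [-1290/20489; -7214/20489]
step 1: x' = x̄ + K·y = [-55245/20489, -32104/20489]
step 1: P' = (I − K·H)·P̄ = [40347/20489 13879/20489; 13879/20489 7031/20489]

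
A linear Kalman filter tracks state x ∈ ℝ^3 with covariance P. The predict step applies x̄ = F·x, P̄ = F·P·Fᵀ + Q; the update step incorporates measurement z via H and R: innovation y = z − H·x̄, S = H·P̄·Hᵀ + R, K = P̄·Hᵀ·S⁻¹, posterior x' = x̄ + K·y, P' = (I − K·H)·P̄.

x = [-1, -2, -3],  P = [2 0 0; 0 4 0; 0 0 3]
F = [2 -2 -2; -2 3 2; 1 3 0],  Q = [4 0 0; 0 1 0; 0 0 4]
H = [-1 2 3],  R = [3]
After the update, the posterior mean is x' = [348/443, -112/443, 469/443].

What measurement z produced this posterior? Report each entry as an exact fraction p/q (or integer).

z = [2]

x̄ = F·x = [8, -10, -7]
P̄ = F·P·Fᵀ + Q = [40 -44 -20; -44 57 32; -20 32 42]
S = H·P̄·Hᵀ + R = [1329]
K = P̄·Hᵀ·S⁻¹ = [-188/1329; 254/1329; 70/443]
x' − x̄ = [-3196/443, 4318/443, 3570/443] = K·y
y = (KᵀK)⁻¹·Kᵀ·(x' − x̄) = [51]
z = y + H·x̄ = [51] + [-49] = [2]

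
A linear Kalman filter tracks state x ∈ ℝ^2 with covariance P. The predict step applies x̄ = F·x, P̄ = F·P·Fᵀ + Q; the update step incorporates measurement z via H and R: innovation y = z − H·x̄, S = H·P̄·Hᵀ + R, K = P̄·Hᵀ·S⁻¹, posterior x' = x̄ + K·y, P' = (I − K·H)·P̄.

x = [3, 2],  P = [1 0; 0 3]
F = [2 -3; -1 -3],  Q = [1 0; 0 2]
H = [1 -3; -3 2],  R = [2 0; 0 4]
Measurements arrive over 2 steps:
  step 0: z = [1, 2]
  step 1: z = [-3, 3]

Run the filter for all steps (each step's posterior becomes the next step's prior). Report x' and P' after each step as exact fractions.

step 0: x̄ = F·x = [0, -9]
step 0: P̄ = F·P·Fᵀ + Q = [32 25; 25 30]
step 0: y = z − H·x̄ = [-26, 20]
step 0: S = H·P̄·Hᵀ + R = [154 -1; -1 112]
step 0: K = P̄·Hᵀ·S⁻¹ = [-4862/17247 -7127/17247; -7295/17247 -2375/17247]
step 0: x' = x̄ + K·y = [-5376/5749, -4351/5749]
step 0: P' = (I − K·H)·P̄ = [14996/17247 8240/17247; 8240/17247 7610/17247]
step 1: x̄ = F·x = [2301/5749, 18429/5749]
step 1: P̄ = F·P·Fᵀ + Q = [46841/17247 13778/17247; 13778/17247 167420/17247]
step 1: y = z − H·x̄ = [35739/5749, -12708/5749]
step 1: S = H·P̄·Hᵀ + R = [1505447/17247 -993485/17247; -993485/17247 994901/17247]
step 1: K = P̄·Hᵀ·S⁻¹ = [-3094802/14807163 -4771691/14807163; -5635688/14807163 -1259402/14807163]
step 1: x' = x̄ + K·y = [-921621/4935721, 5071713/4935721]
step 1: P' = (I − K·H)·P̄ = [9948500/14807163 5379368/14807163; 5379368/14807163 5550248/14807163]

step 0: x' = [-5376/5749, -4351/5749], P' = [14996/17247 8240/17247; 8240/17247 7610/17247]
step 1: x' = [-921621/4935721, 5071713/4935721], P' = [9948500/14807163 5379368/14807163; 5379368/14807163 5550248/14807163]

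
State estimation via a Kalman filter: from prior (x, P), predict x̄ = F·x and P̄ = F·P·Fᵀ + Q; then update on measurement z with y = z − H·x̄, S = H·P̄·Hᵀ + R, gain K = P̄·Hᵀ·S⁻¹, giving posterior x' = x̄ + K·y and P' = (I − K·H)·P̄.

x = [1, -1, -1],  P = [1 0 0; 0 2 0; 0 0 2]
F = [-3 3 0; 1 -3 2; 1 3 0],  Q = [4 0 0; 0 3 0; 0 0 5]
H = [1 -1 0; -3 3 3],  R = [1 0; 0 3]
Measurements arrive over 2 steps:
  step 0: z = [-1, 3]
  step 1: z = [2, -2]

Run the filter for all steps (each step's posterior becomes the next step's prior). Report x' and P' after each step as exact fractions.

step 0: x̄ = F·x = [-6, 2, -2]
step 0: P̄ = F·P·Fᵀ + Q = [31 -21 15; -21 30 -17; 15 -17 24]
step 0: y = z − H·x̄ = [7, -15]
step 0: S = H·P̄·Hᵀ + R = [104 -213; -213 570]
step 0: K = P̄·Hᵀ·S⁻¹ = [1999/4637 -156/4637; -2448/4637 -85/4637; 4376/4637 1440/4637]
step 0: x' = x̄ + K·y = [-11489/4637, -6587/4637, -242/4637]
step 0: P' = (I − K·H)·P̄ = [22483/4637 20484/4637 1843/4637; 20484/4637 22932/4637 -2533/4637; 1843/4637 -2533/4637 5816/4637]
step 1: x̄ = F·x = [14706/4637, 7788/4637, -31250/4637]
step 1: P̄ = F·P·Fᵀ + Q = [58571/4637 -54285/4637 16035/4637; -54285/4637 180910/4637 -195417/4637; 16035/4637 -195417/4637 374960/4637]
step 1: y = z − H·x̄ = [2356/4637, 105230/4637]
step 1: S = H·P̄·Hᵀ + R = [352688/4637 -409797/4637; -409797/4637 2714874/4637]
step 1: K = P̄·Hᵀ·S⁻¹ = [13468403/56758673 -4039592/56758673; -42385312/56758673 -3902993/56758673; 55717116/56758673 18665396/56758673]
step 1: x' = x̄ + K·y = [95177558/56758673, -14780074/56758673, 69381198/56758673]
step 1: P' = (I − K·H)·P̄ = [136094487/56758673 122626084/56758673 9428811/56758673; 122626084/56758673 165011396/56758673 -46288305/56758673; 9428811/56758673 -46288305/56758673 74382512/56758673]

step 0: x' = [-11489/4637, -6587/4637, -242/4637], P' = [22483/4637 20484/4637 1843/4637; 20484/4637 22932/4637 -2533/4637; 1843/4637 -2533/4637 5816/4637]
step 1: x' = [95177558/56758673, -14780074/56758673, 69381198/56758673], P' = [136094487/56758673 122626084/56758673 9428811/56758673; 122626084/56758673 165011396/56758673 -46288305/56758673; 9428811/56758673 -46288305/56758673 74382512/56758673]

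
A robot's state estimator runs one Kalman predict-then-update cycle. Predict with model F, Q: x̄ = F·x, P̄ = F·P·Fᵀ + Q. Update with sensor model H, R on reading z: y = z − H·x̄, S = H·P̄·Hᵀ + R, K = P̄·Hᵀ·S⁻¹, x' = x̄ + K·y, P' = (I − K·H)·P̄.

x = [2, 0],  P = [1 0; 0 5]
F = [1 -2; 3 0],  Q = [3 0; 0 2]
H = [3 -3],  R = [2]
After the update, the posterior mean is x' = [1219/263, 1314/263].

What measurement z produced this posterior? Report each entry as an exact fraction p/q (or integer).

x̄ = F·x = [2, 6]
P̄ = F·P·Fᵀ + Q = [24 3; 3 11]
S = H·P̄·Hᵀ + R = [263]
K = P̄·Hᵀ·S⁻¹ = [63/263; -24/263]
x' − x̄ = [693/263, -264/263] = K·y
y = (KᵀK)⁻¹·Kᵀ·(x' − x̄) = [11]
z = y + H·x̄ = [11] + [-12] = [-1]

z = [-1]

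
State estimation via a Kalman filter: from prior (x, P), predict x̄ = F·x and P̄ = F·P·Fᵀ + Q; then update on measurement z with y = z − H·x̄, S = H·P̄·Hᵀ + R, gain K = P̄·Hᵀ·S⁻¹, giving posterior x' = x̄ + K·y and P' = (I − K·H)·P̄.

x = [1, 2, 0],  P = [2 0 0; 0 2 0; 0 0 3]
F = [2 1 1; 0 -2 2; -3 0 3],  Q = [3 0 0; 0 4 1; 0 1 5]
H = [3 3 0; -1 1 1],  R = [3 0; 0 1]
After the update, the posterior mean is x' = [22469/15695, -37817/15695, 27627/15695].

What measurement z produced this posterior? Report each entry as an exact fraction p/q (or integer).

x̄ = F·x = [4, -4, -3]
P̄ = F·P·Fᵀ + Q = [16 2 -3; 2 24 19; -3 19 50]
S = H·P̄·Hᵀ + R = [399 72; 72 131]
K = P̄·Hᵀ·S⁻¹ = [2766/15695 -3557/15695; 2422/15695 3581/15695; 368/15695 8424/15695]
x' − x̄ = [-40311/15695, 24963/15695, 74712/15695] = K·y
y = (KᵀK)⁻¹·Kᵀ·(x' − x̄) = [-3, 9]
z = y + H·x̄ = [-3, 9] + [0, -11] = [-3, -2]

z = [-3, -2]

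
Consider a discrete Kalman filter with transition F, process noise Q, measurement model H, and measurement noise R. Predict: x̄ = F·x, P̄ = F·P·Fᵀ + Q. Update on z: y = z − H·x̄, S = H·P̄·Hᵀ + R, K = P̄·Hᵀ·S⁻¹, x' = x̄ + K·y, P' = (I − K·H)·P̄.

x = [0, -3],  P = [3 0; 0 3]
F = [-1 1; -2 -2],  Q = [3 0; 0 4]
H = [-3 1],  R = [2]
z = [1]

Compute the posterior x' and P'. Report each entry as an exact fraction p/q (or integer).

x̄ = F·x = [-3, 6]
P̄ = F·P·Fᵀ + Q = [9 0; 0 28]
y = z − H·x̄ = [-14]
S = H·P̄·Hᵀ + R = [111]
K = P̄·Hᵀ·S⁻¹ = [-9/37; 28/111]
x' = x̄ + K·y = [15/37, 274/111]
P' = (I − K·H)·P̄ = [90/37 252/37; 252/37 2324/111]

x' = [15/37, 274/111]
P' = [90/37 252/37; 252/37 2324/111]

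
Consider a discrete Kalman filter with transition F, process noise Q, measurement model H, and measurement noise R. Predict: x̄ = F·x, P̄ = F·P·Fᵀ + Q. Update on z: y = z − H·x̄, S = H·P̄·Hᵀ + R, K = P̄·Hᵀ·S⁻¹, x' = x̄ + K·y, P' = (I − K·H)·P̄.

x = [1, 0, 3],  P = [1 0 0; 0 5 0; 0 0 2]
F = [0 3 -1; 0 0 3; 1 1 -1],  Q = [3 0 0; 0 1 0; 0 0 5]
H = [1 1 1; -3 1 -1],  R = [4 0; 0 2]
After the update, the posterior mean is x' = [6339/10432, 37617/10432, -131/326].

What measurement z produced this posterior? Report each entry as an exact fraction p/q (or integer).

z = [3, 2]

x̄ = F·x = [-3, 9, -2]
P̄ = F·P·Fᵀ + Q = [50 -6 17; -6 19 -6; 17 -6 13]
S = H·P̄·Hᵀ + R = [96 -200; -200 634]
K = P̄·Hᵀ·S⁻¹ = [2037/10432 -551/2608; 6519/10432 691/2608; 19/326 -15/163]
x' − x̄ = [37635/10432, -56271/10432, 521/326] = K·y
y = (KᵀK)⁻¹·Kᵀ·(x' − x̄) = [-1, -18]
z = y + H·x̄ = [-1, -18] + [4, 20] = [3, 2]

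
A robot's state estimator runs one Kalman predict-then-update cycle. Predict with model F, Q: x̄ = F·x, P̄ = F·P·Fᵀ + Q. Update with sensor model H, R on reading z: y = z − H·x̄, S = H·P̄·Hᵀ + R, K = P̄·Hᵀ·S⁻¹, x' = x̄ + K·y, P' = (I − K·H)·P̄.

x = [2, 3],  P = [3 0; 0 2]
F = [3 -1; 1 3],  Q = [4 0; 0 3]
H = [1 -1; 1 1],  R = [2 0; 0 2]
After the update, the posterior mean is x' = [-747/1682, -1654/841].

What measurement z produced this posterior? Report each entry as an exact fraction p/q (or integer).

z = [2, -3]

x̄ = F·x = [3, 11]
P̄ = F·P·Fᵀ + Q = [33 3; 3 24]
S = H·P̄·Hᵀ + R = [53 9; 9 65]
K = P̄·Hᵀ·S⁻¹ = [813/1682 819/1682; -402/841 405/841]
x' − x̄ = [-5793/1682, -10905/841] = K·y
y = (KᵀK)⁻¹·Kᵀ·(x' − x̄) = [10, -17]
z = y + H·x̄ = [10, -17] + [-8, 14] = [2, -3]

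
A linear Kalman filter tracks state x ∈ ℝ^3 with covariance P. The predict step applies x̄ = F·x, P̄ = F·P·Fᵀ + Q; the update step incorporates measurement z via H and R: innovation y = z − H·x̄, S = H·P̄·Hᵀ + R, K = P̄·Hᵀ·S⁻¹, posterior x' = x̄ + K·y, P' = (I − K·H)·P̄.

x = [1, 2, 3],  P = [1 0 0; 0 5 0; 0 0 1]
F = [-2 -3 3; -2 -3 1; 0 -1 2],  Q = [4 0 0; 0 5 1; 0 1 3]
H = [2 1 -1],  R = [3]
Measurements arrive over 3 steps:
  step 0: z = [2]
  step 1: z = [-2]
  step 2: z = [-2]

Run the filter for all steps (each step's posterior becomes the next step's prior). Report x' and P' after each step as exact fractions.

step 0: x̄ = F·x = [1, -5, 4]
step 0: P̄ = F·P·Fᵀ + Q = [62 52 21; 52 55 18; 21 18 12]
step 0: y = z − H·x̄ = [9]
step 0: S = H·P̄·Hᵀ + R = [406]
step 0: K = P̄·Hᵀ·S⁻¹ = [155/406; 141/406; 24/203]
step 0: x' = x̄ + K·y = [1801/406, -761/406, 1028/203]
step 0: P' = (I − K·H)·P̄ = [1147/406 -743/406 543/203; -743/406 2449/406 270/203; 543/203 270/203 1284/203]
step 1: x̄ = F·x = [4849/406, 737/406, 4873/406]
step 1: P̄ = F·P·Fᵀ + Q = [19697/406 10249/406 12065/406; 10249/406 14727/406 3279/406; 12065/406 3279/406 11779/406]
step 1: y = z − H·x̄ = [-3187/203]
step 1: S = H·P̄·Hᵀ + R = [46345/203]
step 1: K = P̄·Hᵀ·S⁻¹ = [18789/46345; 15973/46345; 1563/9269]
step 1: x' = x̄ + K·y = [517073/92690, -333279/92690, 173425/18538]
step 1: P' = (I − K·H)·P̄ = [1018741/92690 -616963/92690 261557/18538; -616963/92690 848519/92690 -96249/18538; 261557/18538 -96249/18538 417487/18538]
step 2: x̄ = F·x = [1283533/46345, 416408/46345, 2067529/92690]
step 2: P̄ = F·P·Fᵀ + Q = [8217372/46345 2941522/46345 6468153/46345; 2941522/46345 2257647/46345 1858383/46345; 6468153/46345 1858383/46345 11401309/92690]
step 2: y = z − H·x̄ = [-4084799/92690]
step 2: S = H·P̄·Hᵀ + R = [46287069/92690]
step 2: K = P̄·Hᵀ·S⁻¹ = [25816226/46287069; 12564616/46287069; 18188069/46287069]
step 2: x' = x̄ + K·y = [144221242/46287069, -137828452/46287069, 230933773/46287069]
step 2: P' = (I − K·H)·P̄ = [1016707354/46287069 -561679822/46287069 1394286208/46287069; -561679822/46287069 551625307/46287069 -609428185/46287069; 1394286208/46287069 -609428185/46287069 2124580024/46287069]

step 0: x' = [1801/406, -761/406, 1028/203], P' = [1147/406 -743/406 543/203; -743/406 2449/406 270/203; 543/203 270/203 1284/203]
step 1: x' = [517073/92690, -333279/92690, 173425/18538], P' = [1018741/92690 -616963/92690 261557/18538; -616963/92690 848519/92690 -96249/18538; 261557/18538 -96249/18538 417487/18538]
step 2: x' = [144221242/46287069, -137828452/46287069, 230933773/46287069], P' = [1016707354/46287069 -561679822/46287069 1394286208/46287069; -561679822/46287069 551625307/46287069 -609428185/46287069; 1394286208/46287069 -609428185/46287069 2124580024/46287069]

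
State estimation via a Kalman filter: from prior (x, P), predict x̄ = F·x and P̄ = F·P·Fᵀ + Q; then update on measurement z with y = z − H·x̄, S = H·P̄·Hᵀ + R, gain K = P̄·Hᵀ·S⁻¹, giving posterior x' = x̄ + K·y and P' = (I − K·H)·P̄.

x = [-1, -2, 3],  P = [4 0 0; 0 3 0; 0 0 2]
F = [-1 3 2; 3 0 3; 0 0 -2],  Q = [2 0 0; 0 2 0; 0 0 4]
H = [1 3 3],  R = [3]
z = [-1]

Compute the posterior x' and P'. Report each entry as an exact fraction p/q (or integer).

x̄ = F·x = [1, 6, -6]
P̄ = F·P·Fᵀ + Q = [41 0 -8; 0 56 -12; -8 -12 12]
y = z − H·x̄ = [-2]
S = H·P̄·Hᵀ + R = [392]
K = P̄·Hᵀ·S⁻¹ = [17/392; 33/98; -1/49]
x' = x̄ + K·y = [179/196, 261/49, -292/49]
P' = (I − K·H)·P̄ = [15783/392 -561/98 -375/49; -561/98 566/49 -456/49; -375/49 -456/49 580/49]

x' = [179/196, 261/49, -292/49]
P' = [15783/392 -561/98 -375/49; -561/98 566/49 -456/49; -375/49 -456/49 580/49]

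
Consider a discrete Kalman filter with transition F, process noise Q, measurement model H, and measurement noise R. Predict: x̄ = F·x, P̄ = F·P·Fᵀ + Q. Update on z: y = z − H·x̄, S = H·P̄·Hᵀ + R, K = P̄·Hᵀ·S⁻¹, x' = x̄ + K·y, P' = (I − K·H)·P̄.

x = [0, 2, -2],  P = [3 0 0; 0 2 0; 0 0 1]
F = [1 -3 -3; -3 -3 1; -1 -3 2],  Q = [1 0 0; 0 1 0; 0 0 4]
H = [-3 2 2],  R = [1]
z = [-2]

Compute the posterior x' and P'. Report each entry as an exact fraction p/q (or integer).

x' = [-357/106, -133/159, -1667/318]
P' = [5249/212 2043/106 3777/212; 2043/106 2984/159 3259/318; 3777/212 3259/318 10523/636]

x̄ = F·x = [0, -8, -10]
P̄ = F·P·Fᵀ + Q = [31 6 9; 6 47 29; 9 29 29]
y = z − H·x̄ = [34]
S = H·P̄·Hᵀ + R = [636]
K = P̄·Hᵀ·S⁻¹ = [-21/212; 67/318; 89/636]
x' = x̄ + K·y = [-357/106, -133/159, -1667/318]
P' = (I − K·H)·P̄ = [5249/212 2043/106 3777/212; 2043/106 2984/159 3259/318; 3777/212 3259/318 10523/636]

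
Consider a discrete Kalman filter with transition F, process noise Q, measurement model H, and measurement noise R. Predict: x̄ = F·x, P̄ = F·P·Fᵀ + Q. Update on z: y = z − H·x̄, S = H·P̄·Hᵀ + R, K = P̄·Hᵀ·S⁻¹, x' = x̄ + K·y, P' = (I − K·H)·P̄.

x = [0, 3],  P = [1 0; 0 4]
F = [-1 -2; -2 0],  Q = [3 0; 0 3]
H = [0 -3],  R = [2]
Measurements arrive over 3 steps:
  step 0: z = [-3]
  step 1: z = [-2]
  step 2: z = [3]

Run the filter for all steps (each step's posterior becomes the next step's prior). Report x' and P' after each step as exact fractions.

step 0: x̄ = F·x = [-6, 0]
step 0: P̄ = F·P·Fᵀ + Q = [20 2; 2 7]
step 0: y = z − H·x̄ = [-3]
step 0: S = H·P̄·Hᵀ + R = [65]
step 0: K = P̄·Hᵀ·S⁻¹ = [-6/65; -21/65]
step 0: x' = x̄ + K·y = [-372/65, 63/65]
step 0: P' = (I − K·H)·P̄ = [1264/65 4/65; 4/65 14/65]
step 1: x̄ = F·x = [246/65, 744/65]
step 1: P̄ = F·P·Fᵀ + Q = [1531/65 2544/65; 2544/65 5251/65]
step 1: y = z − H·x̄ = [2102/65]
step 1: S = H·P̄·Hᵀ + R = [47389/65]
step 1: K = P̄·Hᵀ·S⁻¹ = [-7632/47389; -15753/47389]
step 1: x' = x̄ + K·y = [-67458/47389, 32994/47389]
step 1: P' = (I − K·H)·P̄ = [220079/47389 5088/47389; 5088/47389 10502/47389]
step 2: x̄ = F·x = [1470/47389, 134916/47389]
step 2: P̄ = F·P·Fᵀ + Q = [424606/47389 460510/47389; 460510/47389 1022483/47389]
step 2: y = z − H·x̄ = [546915/47389]
step 2: S = H·P̄·Hᵀ + R = [9297125/47389]
step 2: K = P̄·Hᵀ·S⁻¹ = [-276306/1859425; -3067449/9297125]
step 2: x' = x̄ + K·y = [-626232/371885, -1786503/1859425]
step 2: P' = (I − K·H)·P̄ = [1721066/371885 184204/1859425; 184204/1859425 2044966/9297125]

step 0: x' = [-372/65, 63/65], P' = [1264/65 4/65; 4/65 14/65]
step 1: x' = [-67458/47389, 32994/47389], P' = [220079/47389 5088/47389; 5088/47389 10502/47389]
step 2: x' = [-626232/371885, -1786503/1859425], P' = [1721066/371885 184204/1859425; 184204/1859425 2044966/9297125]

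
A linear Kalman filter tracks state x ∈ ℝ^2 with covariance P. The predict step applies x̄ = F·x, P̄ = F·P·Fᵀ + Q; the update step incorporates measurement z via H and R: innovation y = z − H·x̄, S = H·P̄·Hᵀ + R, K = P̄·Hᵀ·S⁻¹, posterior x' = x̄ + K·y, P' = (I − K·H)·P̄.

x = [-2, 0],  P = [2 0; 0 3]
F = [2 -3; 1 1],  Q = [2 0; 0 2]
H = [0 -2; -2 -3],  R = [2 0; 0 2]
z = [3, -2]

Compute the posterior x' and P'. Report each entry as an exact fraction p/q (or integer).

x' = [6294/2053, -2980/2053]
P' = [3116/2053 -1414/2053; -1414/2053 950/2053]

x̄ = F·x = [-4, -2]
P̄ = F·P·Fᵀ + Q = [37 -5; -5 7]
y = z − H·x̄ = [-1, -16]
S = H·P̄·Hᵀ + R = [30 22; 22 153]
K = P̄·Hᵀ·S⁻¹ = [1414/2053 -995/2053; -950/2053 -11/2053]
x' = x̄ + K·y = [6294/2053, -2980/2053]
P' = (I − K·H)·P̄ = [3116/2053 -1414/2053; -1414/2053 950/2053]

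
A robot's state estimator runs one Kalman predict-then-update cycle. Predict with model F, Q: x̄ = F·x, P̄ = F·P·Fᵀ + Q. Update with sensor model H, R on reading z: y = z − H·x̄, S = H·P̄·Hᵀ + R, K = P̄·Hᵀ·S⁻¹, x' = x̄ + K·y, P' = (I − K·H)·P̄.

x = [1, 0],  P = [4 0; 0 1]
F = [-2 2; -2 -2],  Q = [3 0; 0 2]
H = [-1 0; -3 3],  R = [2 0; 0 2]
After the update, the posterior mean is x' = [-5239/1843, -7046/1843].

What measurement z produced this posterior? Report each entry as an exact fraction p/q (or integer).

z = [3, -3]

x̄ = F·x = [-2, -2]
P̄ = F·P·Fᵀ + Q = [23 12; 12 22]
S = H·P̄·Hᵀ + R = [25 33; 33 191]
K = P̄·Hᵀ·S⁻¹ = [-1652/1843 -33/1843; -1641/1843 573/1843]
x' − x̄ = [-1553/1843, -3360/1843] = K·y
y = (KᵀK)⁻¹·Kᵀ·(x' − x̄) = [1, -3]
z = y + H·x̄ = [1, -3] + [2, 0] = [3, -3]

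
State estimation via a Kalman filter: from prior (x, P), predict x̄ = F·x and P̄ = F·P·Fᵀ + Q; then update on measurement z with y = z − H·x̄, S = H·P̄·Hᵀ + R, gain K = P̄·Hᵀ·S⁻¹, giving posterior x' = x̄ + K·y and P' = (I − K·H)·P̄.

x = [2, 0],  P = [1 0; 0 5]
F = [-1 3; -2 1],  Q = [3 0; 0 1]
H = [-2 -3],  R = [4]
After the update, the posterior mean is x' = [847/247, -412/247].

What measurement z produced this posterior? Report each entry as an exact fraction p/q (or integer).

z = [-2]

x̄ = F·x = [-2, -4]
P̄ = F·P·Fᵀ + Q = [49 17; 17 10]
S = H·P̄·Hᵀ + R = [494]
K = P̄·Hᵀ·S⁻¹ = [-149/494; -32/247]
x' − x̄ = [1341/247, 576/247] = K·y
y = (KᵀK)⁻¹·Kᵀ·(x' − x̄) = [-18]
z = y + H·x̄ = [-18] + [16] = [-2]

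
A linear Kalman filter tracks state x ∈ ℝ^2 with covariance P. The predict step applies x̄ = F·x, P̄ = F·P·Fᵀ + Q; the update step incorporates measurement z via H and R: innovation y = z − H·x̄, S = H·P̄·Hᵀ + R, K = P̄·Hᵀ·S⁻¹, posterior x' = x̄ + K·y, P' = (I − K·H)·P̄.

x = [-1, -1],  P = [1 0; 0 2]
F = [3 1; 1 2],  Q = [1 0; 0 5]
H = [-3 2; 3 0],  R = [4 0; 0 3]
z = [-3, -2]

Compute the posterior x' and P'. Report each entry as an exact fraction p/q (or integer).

x̄ = F·x = [-4, -3]
P̄ = F·P·Fᵀ + Q = [12 7; 7 14]
y = z − H·x̄ = [-9, 10]
S = H·P̄·Hᵀ + R = [84 -66; -66 111]
K = P̄·Hᵀ·S⁻¹ = [-11/828 131/414; 721/1656 371/828]
x' = x̄ + K·y = [-593/828, -4037/1656]
P' = (I − K·H)·P̄ = [131/414 371/828; 371/828 2555/1656]

x' = [-593/828, -4037/1656]
P' = [131/414 371/828; 371/828 2555/1656]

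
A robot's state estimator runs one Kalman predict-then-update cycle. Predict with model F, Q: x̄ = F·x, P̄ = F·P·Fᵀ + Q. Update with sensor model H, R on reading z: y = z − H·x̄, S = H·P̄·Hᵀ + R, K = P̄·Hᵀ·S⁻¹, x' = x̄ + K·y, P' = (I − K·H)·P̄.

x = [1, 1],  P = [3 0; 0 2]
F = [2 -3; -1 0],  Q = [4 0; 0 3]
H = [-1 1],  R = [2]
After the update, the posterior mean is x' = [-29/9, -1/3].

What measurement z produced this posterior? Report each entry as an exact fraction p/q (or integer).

x̄ = F·x = [-1, -1]
P̄ = F·P·Fᵀ + Q = [34 -6; -6 6]
S = H·P̄·Hᵀ + R = [54]
K = P̄·Hᵀ·S⁻¹ = [-20/27; 2/9]
x' − x̄ = [-20/9, 2/3] = K·y
y = (KᵀK)⁻¹·Kᵀ·(x' − x̄) = [3]
z = y + H·x̄ = [3] + [0] = [3]

z = [3]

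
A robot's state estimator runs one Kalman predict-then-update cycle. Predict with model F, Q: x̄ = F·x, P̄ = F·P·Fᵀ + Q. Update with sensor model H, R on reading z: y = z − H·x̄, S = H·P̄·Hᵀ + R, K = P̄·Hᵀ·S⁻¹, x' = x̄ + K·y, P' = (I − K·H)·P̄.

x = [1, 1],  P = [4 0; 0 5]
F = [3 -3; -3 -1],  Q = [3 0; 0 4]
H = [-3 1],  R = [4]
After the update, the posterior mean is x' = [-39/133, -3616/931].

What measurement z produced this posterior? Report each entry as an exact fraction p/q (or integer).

z = [-3]

x̄ = F·x = [0, -4]
P̄ = F·P·Fᵀ + Q = [84 -21; -21 45]
S = H·P̄·Hᵀ + R = [931]
K = P̄·Hᵀ·S⁻¹ = [-39/133; 108/931]
x' − x̄ = [-39/133, 108/931] = K·y
y = (KᵀK)⁻¹·Kᵀ·(x' − x̄) = [1]
z = y + H·x̄ = [1] + [-4] = [-3]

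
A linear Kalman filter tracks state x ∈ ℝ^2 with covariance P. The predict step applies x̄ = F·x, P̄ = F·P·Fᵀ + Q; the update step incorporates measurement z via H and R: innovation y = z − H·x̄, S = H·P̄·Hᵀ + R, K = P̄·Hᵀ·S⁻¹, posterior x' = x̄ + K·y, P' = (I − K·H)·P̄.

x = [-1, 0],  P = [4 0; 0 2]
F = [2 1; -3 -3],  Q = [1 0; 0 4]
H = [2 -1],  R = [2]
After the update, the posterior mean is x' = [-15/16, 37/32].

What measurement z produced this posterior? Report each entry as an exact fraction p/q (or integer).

z = [-3]

x̄ = F·x = [-2, 3]
P̄ = F·P·Fᵀ + Q = [19 -30; -30 58]
S = H·P̄·Hᵀ + R = [256]
K = P̄·Hᵀ·S⁻¹ = [17/64; -59/128]
x' − x̄ = [17/16, -59/32] = K·y
y = (KᵀK)⁻¹·Kᵀ·(x' − x̄) = [4]
z = y + H·x̄ = [4] + [-7] = [-3]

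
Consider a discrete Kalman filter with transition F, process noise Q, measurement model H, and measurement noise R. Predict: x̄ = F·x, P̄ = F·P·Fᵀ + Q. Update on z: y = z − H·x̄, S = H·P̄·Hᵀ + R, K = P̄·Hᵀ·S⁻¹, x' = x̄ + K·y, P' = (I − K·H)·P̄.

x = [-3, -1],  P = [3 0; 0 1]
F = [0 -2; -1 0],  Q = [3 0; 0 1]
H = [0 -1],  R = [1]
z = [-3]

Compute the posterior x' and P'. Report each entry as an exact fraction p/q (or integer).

x' = [2, 3]
P' = [7 0; 0 4/5]

x̄ = F·x = [2, 3]
P̄ = F·P·Fᵀ + Q = [7 0; 0 4]
y = z − H·x̄ = [0]
S = H·P̄·Hᵀ + R = [5]
K = P̄·Hᵀ·S⁻¹ = [0; -4/5]
x' = x̄ + K·y = [2, 3]
P' = (I − K·H)·P̄ = [7 0; 0 4/5]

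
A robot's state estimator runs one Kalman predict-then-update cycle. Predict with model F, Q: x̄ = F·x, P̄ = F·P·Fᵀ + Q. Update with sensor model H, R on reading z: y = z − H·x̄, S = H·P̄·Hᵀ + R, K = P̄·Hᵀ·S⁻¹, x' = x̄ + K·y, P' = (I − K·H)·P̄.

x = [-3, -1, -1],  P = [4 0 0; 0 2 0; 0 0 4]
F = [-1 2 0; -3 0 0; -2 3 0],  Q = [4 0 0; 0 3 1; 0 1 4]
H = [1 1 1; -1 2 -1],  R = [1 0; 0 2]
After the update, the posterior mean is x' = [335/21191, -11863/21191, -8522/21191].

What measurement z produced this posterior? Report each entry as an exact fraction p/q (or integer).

z = [-1, -1]

x̄ = F·x = [1, 9, 3]
P̄ = F·P·Fᵀ + Q = [16 12 20; 12 39 25; 20 25 38]
S = H·P̄·Hᵀ + R = [208 21; 21 104]
K = P̄·Hᵀ·S⁻¹ = [5244/21191 -3504/21191; 7043/21191 6932/21191; 8800/21191 -3407/21191]
x' − x̄ = [-20856/21191, -202582/21191, -72095/21191] = K·y
y = (KᵀK)⁻¹·Kᵀ·(x' − x̄) = [-14, -15]
z = y + H·x̄ = [-14, -15] + [13, 14] = [-1, -1]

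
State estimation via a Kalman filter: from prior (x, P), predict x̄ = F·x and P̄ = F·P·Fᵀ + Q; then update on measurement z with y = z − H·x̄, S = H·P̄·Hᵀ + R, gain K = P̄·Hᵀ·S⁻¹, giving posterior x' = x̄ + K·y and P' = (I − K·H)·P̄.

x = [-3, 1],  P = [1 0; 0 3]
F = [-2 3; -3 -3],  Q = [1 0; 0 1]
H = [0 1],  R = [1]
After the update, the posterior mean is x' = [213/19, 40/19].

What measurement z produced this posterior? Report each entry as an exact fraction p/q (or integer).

z = [2]

x̄ = F·x = [9, 6]
P̄ = F·P·Fᵀ + Q = [32 -21; -21 37]
S = H·P̄·Hᵀ + R = [38]
K = P̄·Hᵀ·S⁻¹ = [-21/38; 37/38]
x' − x̄ = [42/19, -74/19] = K·y
y = (KᵀK)⁻¹·Kᵀ·(x' − x̄) = [-4]
z = y + H·x̄ = [-4] + [6] = [2]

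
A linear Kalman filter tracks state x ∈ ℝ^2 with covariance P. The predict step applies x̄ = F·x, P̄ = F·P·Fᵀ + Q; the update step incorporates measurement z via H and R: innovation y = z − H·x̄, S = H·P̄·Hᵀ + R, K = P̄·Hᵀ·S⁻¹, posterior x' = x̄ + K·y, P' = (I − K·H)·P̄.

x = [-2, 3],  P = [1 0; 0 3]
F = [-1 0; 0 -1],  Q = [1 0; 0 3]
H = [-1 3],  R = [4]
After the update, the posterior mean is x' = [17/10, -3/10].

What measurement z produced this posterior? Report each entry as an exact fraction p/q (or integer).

x̄ = F·x = [2, -3]
P̄ = F·P·Fᵀ + Q = [2 0; 0 6]
S = H·P̄·Hᵀ + R = [60]
K = P̄·Hᵀ·S⁻¹ = [-1/30; 3/10]
x' − x̄ = [-3/10, 27/10] = K·y
y = (KᵀK)⁻¹·Kᵀ·(x' − x̄) = [9]
z = y + H·x̄ = [9] + [-11] = [-2]

z = [-2]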